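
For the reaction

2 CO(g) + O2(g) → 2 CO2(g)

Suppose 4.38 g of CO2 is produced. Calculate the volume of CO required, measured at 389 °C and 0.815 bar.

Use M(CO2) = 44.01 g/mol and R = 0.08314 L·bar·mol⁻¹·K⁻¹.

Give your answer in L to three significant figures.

6.72 L

n(CO2) = 4.380 / 44.01 = 0.09952 mol
n(CO) = (2/2) × 0.09952 = 0.09952 mol
V = nRT/P = 0.09952 × 0.08314 × 662.15 / 0.815 = 6.722 L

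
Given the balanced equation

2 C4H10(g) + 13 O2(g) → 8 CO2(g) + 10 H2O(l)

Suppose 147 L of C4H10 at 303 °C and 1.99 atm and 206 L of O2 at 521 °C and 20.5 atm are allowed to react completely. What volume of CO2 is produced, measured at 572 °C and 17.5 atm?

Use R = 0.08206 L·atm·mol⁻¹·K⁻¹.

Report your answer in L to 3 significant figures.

n(C4H10) = PV/RT = (1.99 × 147) / (0.08206 × 576.15) = 6.187 mol
n(O2) = PV/RT = (20.5 × 206) / (0.08206 × 794.15) = 64.80 mol
For 6.187 mol C4H10, stoichiometry requires (13/2) × 6.187 = 40.22 mol O2; 64.80 mol is available, so C4H10 is limiting.
n(CO2) = (8/2) × 6.187 = 24.75 mol
V(CO2) = nRT/P = 24.75 × 0.08206 × 845.15 / 17.5 = 98.08 L

98.1 L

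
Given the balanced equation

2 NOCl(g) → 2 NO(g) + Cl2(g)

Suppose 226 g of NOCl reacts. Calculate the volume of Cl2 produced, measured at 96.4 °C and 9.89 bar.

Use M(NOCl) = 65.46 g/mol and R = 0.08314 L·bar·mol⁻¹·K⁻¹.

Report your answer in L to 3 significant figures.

5.36 L

n(NOCl) = 226.0 / 65.46 = 3.452 mol
n(Cl2) = (1/2) × 3.452 = 1.726 mol
V = nRT/P = 1.726 × 0.08314 × 369.55 / 9.89 = 5.362 L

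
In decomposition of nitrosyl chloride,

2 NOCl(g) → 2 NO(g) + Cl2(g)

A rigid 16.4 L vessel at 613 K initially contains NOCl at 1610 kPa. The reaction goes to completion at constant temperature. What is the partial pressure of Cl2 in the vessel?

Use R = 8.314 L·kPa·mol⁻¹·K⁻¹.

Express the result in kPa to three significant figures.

n(NOCl)₀ = PV/RT = (1610 × 16.4) / (8.314 × 613) = 5.181 mol
n(Cl2) = (1/2) × 5.181 = 2.591 mol
P(Cl2) = nRT/V = 2.591 × 8.314 × 613 / 16.4 = 805.2 kPa

805 kPa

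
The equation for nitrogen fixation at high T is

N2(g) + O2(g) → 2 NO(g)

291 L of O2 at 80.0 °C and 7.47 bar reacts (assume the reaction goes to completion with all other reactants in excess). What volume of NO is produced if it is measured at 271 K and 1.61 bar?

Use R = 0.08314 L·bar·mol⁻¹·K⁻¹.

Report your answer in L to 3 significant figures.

2070 L

n(O2) = PV/RT = (7.47 × 291) / (0.08314 × 353.15) = 74.04 mol
n(NO) = (2/1) × 74.04 = 148.1 mol
V = nRT/P = 148.1 × 0.08314 × 271 / 1.61 = 2073 L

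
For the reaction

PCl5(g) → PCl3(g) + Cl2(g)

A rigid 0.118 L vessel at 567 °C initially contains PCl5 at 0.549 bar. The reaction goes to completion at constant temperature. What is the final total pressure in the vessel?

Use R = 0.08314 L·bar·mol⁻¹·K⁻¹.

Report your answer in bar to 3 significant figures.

Since T and V are fixed, P_final/P_initial = n_final/n_initial = 2/1.
P_final = (2/1) × 0.549 = 1.098 bar

1.10 bar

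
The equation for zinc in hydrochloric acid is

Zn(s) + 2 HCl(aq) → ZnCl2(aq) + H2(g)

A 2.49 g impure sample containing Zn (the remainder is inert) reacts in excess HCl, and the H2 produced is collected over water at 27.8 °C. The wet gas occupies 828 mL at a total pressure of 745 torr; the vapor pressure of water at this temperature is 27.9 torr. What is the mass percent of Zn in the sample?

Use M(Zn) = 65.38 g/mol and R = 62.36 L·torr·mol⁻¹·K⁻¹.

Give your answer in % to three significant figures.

83.1 %

P(H2) = 745 − 27.9 = 717.1 torr
n(H2) = PV/RT = (717.1 × 0.8280) / (62.36 × 300.95) = 0.03164 mol
n(Zn) = (1/1) × 0.03164 = 0.03164 mol
m(Zn) = 0.03164 × 65.38 = 2.069 g
%Zn = 2.069 / 2.49 × 100 = 83.09%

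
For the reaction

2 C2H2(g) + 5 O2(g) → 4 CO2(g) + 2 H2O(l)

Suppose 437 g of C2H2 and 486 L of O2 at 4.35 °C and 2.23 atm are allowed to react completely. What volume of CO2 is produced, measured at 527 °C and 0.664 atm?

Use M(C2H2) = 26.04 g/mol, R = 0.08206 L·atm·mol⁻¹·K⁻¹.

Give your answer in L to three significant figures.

3320 L

n(C2H2) = 437 / 26.04 = 16.78 mol
n(O2) = PV/RT = (2.23 × 486) / (0.08206 × 277.5) = 47.59 mol
For 16.78 mol C2H2, stoichiometry requires (5/2) × 16.78 = 41.95 mol O2; 47.59 mol is available, so C2H2 is limiting.
n(CO2) = (4/2) × 16.78 = 33.56 mol
V(CO2) = nRT/P = 33.56 × 0.08206 × 800.15 / 0.664 = 3319 L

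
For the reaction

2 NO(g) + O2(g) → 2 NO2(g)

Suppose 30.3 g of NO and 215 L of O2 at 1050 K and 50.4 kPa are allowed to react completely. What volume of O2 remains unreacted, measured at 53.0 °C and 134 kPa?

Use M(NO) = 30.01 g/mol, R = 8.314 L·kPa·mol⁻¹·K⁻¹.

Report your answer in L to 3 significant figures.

n(NO) = 30.3 / 30.01 = 1.010 mol
n(O2) = PV/RT = (50.4 × 215) / (8.314 × 1050) = 1.241 mol
For 1.010 mol NO, stoichiometry requires (1/2) × 1.010 = 0.5050 mol O2; 1.241 mol is available, so NO is limiting.
n(O2) consumed = (1/2) × 1.010 = 0.5050 mol; remaining = 1.241 − 0.5050 = 0.7360 mol
V(O2) = nRT/P = 0.7360 × 8.314 × 326.15 / 134 = 14.89 L

14.9 L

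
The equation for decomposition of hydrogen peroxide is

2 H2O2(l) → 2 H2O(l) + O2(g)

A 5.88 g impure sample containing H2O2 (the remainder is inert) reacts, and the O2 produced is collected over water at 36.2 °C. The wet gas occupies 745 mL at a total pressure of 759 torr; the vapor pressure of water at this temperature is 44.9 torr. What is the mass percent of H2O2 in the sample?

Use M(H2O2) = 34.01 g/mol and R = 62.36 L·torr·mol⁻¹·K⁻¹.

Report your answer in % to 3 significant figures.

31.9 %

P(O2) = 759 − 44.9 = 714.1 torr
n(O2) = PV/RT = (714.1 × 0.7450) / (62.36 × 309.35) = 0.02758 mol
n(H2O2) = (2/1) × 0.02758 = 0.05516 mol
m(H2O2) = 0.05516 × 34.01 = 1.876 g
%H2O2 = 1.876 / 5.88 × 100 = 31.90%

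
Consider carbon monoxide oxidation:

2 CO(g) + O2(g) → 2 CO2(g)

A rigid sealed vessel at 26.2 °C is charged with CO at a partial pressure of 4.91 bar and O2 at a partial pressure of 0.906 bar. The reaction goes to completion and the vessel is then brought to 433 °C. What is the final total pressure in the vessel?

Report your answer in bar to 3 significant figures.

11.6 bar

At constant V, partial pressures at 26.2 °C are proportional to moles, so apply stoichiometry directly to pressures.
P(O2) required for 4.91 bar of CO = (1/2) × 4.91 = 2.455 bar; available 0.906 bar, so O2 is limiting.
P(CO) remaining = 4.91 − (2/1) × 0.906 = 3.098 bar
P(gaseous products) = (2)/1 × 0.906 = 1.812 bar
P_total at 26.2 °C = 3.098 + 1.812 = 4.910 bar
Scaling to 433 °C: P = 4.910 × 706.15/299.35 = 11.58 bar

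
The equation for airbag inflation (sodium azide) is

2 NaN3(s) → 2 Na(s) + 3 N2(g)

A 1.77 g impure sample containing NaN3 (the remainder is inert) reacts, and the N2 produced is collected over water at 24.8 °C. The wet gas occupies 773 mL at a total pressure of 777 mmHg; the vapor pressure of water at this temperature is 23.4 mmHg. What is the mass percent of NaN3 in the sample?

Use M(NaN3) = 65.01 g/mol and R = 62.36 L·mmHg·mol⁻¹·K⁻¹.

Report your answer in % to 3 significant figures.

76.8 %

P(N2) = 777 − 23.4 = 753.6 mmHg
n(N2) = PV/RT = (753.6 × 0.7730) / (62.36 × 297.95) = 0.03135 mol
n(NaN3) = (2/3) × 0.03135 = 0.02090 mol
m(NaN3) = 0.02090 × 65.01 = 1.359 g
%NaN3 = 1.359 / 1.77 × 100 = 76.78%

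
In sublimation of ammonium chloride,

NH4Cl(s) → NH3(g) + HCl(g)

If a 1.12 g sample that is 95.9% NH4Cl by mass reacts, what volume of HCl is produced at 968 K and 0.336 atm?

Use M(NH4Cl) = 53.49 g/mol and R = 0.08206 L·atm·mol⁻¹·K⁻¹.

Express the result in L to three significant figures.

4.75 L

mass of NH4Cl = 1.12 × 95.9/100 = 1.074 g
n(NH4Cl) = 1.074 / 53.49 = 0.02008 mol
n(HCl) = (1/1) × 0.02008 = 0.02008 mol
V = nRT/P = 0.02008 × 0.08206 × 968 / 0.336 = 4.747 L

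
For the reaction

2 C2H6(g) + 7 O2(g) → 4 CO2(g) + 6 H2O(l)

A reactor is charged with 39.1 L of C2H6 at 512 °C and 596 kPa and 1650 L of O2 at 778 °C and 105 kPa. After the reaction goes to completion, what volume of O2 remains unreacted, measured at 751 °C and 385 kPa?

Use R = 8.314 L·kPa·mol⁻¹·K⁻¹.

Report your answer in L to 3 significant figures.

162 L

n(C2H6) = PV/RT = (596 × 39.1) / (8.314 × 785.15) = 3.570 mol
n(O2) = PV/RT = (105 × 1650) / (8.314 × 1051.15) = 19.82 mol
For 3.570 mol C2H6, stoichiometry requires (7/2) × 3.570 = 12.49 mol O2; 19.82 mol is available, so C2H6 is limiting.
n(O2) consumed = (7/2) × 3.570 = 12.49 mol; remaining = 19.82 − 12.49 = 7.330 mol
V(O2) = nRT/P = 7.330 × 8.314 × 1024.15 / 385 = 162.1 L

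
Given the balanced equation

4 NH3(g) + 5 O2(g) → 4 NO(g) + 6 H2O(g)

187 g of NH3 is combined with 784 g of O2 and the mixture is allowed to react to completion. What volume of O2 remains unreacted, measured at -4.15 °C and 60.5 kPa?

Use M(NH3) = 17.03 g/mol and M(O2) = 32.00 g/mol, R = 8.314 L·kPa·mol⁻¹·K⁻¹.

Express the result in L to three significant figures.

398 L

n(NH3) = 187 / 17.03 = 10.98 mol
n(O2) = 784 / 32.00 = 24.50 mol
For 10.98 mol NH3, stoichiometry requires (5/4) × 10.98 = 13.73 mol O2; 24.50 mol is available, so NH3 is limiting.
n(O2) consumed = (5/4) × 10.98 = 13.73 mol; remaining = 24.50 − 13.73 = 10.77 mol
V(O2) = nRT/P = 10.77 × 8.314 × 269 / 60.5 = 398.1 L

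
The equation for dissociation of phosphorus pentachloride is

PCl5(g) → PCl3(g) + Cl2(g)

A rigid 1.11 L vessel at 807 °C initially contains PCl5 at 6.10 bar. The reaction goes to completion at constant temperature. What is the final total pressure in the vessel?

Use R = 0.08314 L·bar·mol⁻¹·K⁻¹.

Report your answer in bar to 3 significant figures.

At constant T and V, P ∝ n(gas): 1 mol gas → 2 mol gas.
P_final = (2/1) × 6.10 = 12.20 bar

12.2 bar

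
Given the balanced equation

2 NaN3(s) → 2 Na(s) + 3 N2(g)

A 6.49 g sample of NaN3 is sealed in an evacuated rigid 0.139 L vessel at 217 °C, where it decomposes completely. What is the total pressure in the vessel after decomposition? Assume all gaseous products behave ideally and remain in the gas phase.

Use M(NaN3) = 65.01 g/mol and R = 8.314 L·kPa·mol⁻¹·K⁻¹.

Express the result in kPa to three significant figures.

n(NaN3) = 6.49 / 65.01 = 0.09983 mol
n(gas produced) = (3/2) × 0.09983 = 0.1497 mol
P = nRT/V = 0.1497 × 8.314 × 490.15 / 0.139 = 4389 kPa

4390 kPa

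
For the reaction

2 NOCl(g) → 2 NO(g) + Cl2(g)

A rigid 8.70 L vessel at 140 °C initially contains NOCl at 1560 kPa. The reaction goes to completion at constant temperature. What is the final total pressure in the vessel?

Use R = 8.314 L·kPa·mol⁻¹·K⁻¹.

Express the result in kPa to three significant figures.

2340 kPa

Rigid vessel, constant T ⇒ P scales with total gas moles (2 → 3).
P_final = (3/2) × 1560 = 2340 kPa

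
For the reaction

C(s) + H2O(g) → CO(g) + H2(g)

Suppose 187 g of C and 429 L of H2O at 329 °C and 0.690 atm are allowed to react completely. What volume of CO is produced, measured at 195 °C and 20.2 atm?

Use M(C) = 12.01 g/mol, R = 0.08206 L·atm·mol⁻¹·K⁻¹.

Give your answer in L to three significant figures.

11.4 L

n(C) = 187 / 12.01 = 15.57 mol
n(H2O) = PV/RT = (0.690 × 429) / (0.08206 × 602.15) = 5.991 mol
For 15.57 mol C, stoichiometry requires (1/1) × 15.57 = 15.57 mol H2O; 5.991 mol is available, so H2O is limiting.
n(CO) = (1/1) × 5.991 = 5.991 mol
V(CO) = nRT/P = 5.991 × 0.08206 × 468.15 / 20.2 = 11.39 L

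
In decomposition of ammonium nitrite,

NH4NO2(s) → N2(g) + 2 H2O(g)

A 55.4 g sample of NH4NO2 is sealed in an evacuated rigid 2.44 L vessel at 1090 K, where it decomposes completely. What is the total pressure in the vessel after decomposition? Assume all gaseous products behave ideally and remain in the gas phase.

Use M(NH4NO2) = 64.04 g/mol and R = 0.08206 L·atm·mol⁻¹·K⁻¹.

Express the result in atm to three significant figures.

n(NH4NO2) = 55.4 / 64.04 = 0.8651 mol
n(gas produced) = (3/1) × 0.8651 = 2.595 mol
P = nRT/V = 2.595 × 0.08206 × 1090 / 2.44 = 95.13 atm

95.1 atm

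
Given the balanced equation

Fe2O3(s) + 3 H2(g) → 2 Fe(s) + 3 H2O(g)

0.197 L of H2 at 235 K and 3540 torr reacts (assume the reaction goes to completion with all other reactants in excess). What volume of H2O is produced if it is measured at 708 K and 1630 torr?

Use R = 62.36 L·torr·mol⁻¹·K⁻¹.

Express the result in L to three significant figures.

n(H2) = PV/RT = (3540 × 0.197) / (62.36 × 235) = 0.04759 mol
n(H2O) = (3/3) × 0.04759 = 0.04759 mol
V = nRT/P = 0.04759 × 62.36 × 708 / 1630 = 1.289 L

1.29 L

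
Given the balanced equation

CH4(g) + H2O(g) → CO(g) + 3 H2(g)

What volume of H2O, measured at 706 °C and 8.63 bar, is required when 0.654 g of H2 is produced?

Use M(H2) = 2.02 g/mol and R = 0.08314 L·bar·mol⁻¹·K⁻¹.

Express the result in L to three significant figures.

1.02 L

n(H2) = 0.6540 / 2.02 = 0.3238 mol
n(H2O) = (1/3) × 0.3238 = 0.1079 mol
V = nRT/P = 0.1079 × 0.08314 × 979.15 / 8.63 = 1.018 L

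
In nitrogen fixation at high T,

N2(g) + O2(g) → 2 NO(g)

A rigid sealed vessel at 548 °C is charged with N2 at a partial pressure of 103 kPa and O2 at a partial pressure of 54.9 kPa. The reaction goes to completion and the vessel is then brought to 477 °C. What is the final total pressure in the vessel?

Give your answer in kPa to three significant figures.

With V and T fixed, P_i ∝ n_i, so the mole ratios apply directly to partial pressures at 548 °C.
P(O2) required for 103 kPa of N2 = (1/1) × 103 = 103.0 kPa; available 54.9 kPa, so O2 is limiting.
P(N2) remaining = 103 − (1/1) × 54.9 = 48.10 kPa
P(gaseous products) = (2)/1 × 54.9 = 109.8 kPa
P_total at 548 °C = 48.10 + 109.8 = 157.9 kPa
Scaling to 477 °C: P = 157.9 × 750.15/821.15 = 144.2 kPa

144 kPa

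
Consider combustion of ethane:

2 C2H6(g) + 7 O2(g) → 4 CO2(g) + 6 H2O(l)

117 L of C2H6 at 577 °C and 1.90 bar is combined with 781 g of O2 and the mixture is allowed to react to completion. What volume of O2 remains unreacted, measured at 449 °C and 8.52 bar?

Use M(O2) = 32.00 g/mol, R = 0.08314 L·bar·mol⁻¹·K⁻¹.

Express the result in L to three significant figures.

94.4 L

n(C2H6) = PV/RT = (1.90 × 117) / (0.08314 × 850.15) = 3.145 mol
n(O2) = 781 / 32.00 = 24.41 mol
For 3.145 mol C2H6, stoichiometry requires (7/2) × 3.145 = 11.01 mol O2; 24.41 mol is available, so C2H6 is limiting.
n(O2) consumed = (7/2) × 3.145 = 11.01 mol; remaining = 24.41 − 11.01 = 13.40 mol
V(O2) = nRT/P = 13.40 × 0.08314 × 722.15 / 8.52 = 94.43 L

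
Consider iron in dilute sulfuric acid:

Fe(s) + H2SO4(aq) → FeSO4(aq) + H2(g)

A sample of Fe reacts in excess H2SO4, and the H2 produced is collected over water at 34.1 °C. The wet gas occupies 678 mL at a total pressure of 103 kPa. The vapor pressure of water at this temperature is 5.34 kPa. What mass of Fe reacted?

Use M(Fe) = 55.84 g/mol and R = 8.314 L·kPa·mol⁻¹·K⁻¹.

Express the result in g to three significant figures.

P(H2) = 103 − 5.34 = 97.66 kPa
n(H2) = PV/RT = (97.66 × 0.6780) / (8.314 × 307.25) = 0.02592 mol
n(Fe) = (1/1) × 0.02592 = 0.02592 mol
m(Fe) = 0.02592 × 55.84 = 1.447 g

1.45 g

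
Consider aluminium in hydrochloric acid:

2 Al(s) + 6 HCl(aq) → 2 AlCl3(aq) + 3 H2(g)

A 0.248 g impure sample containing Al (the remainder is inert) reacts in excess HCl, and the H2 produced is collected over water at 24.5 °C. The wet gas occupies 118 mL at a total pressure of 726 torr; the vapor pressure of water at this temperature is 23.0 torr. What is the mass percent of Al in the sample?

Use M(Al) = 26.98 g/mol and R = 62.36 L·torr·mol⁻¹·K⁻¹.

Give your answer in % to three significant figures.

P(H2) = 726 − 23.0 = 703.0 torr
n(H2) = PV/RT = (703.0 × 0.1180) / (62.36 × 297.65) = 0.004469 mol
n(Al) = (2/3) × 0.004469 = 0.002979 mol
m(Al) = 0.002979 × 26.98 = 0.08037 g
%Al = 0.08037 / 0.248 × 100 = 32.41%

32.4 %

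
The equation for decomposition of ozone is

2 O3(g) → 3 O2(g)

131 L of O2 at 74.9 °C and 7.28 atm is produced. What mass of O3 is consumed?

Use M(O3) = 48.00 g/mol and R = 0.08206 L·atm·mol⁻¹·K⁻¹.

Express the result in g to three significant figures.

1070 g

n(O2) = PV/RT = (7.28 × 131) / (0.08206 × 348.05) = 33.39 mol
n(O3) = (2/3) × 33.39 = 22.26 mol
m(O3) = 22.26 × 48.00 = 1068 g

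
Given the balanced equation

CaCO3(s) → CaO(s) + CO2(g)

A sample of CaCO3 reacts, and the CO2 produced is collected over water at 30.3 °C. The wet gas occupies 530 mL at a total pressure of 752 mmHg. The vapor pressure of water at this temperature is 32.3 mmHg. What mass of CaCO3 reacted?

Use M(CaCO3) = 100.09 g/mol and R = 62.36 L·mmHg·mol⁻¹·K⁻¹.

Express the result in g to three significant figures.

2.02 g

P(CO2) = 752 − 32.3 = 719.7 mmHg
n(CO2) = PV/RT = (719.7 × 0.5300) / (62.36 × 303.45) = 0.02016 mol
n(CaCO3) = (1/1) × 0.02016 = 0.02016 mol
m(CaCO3) = 0.02016 × 100.09 = 2.018 g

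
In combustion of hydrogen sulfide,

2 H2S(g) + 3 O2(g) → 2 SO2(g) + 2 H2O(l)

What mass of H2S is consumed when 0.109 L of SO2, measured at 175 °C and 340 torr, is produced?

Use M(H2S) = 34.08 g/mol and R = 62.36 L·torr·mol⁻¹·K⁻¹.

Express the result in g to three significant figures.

n(SO2) = PV/RT = (340 × 0.109) / (62.36 × 448.15) = 0.001326 mol
n(H2S) = (2/2) × 0.001326 = 0.001326 mol
m(H2S) = 0.001326 × 34.08 = 0.04519 g

0.0452 g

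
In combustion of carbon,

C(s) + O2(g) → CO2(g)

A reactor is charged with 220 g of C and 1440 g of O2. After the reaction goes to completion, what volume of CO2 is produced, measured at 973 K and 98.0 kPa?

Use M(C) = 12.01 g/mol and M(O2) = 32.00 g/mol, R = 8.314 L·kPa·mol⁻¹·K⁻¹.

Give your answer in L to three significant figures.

1510 L

n(C) = 220 / 12.01 = 18.32 mol
n(O2) = 1440 / 32.00 = 45.00 mol
For 18.32 mol C, stoichiometry requires (1/1) × 18.32 = 18.32 mol O2; 45.00 mol is available, so C is limiting.
n(CO2) = (1/1) × 18.32 = 18.32 mol
V(CO2) = nRT/P = 18.32 × 8.314 × 973 / 98.0 = 1512 L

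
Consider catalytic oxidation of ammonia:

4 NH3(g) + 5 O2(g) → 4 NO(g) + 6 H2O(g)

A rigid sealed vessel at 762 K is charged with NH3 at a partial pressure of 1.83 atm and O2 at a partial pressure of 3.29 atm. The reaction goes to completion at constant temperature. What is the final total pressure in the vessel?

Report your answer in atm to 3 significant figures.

5.58 atm

At constant V, partial pressures at 762 K are proportional to moles, so apply stoichiometry directly to pressures.
P(O2) required for 1.83 atm of NH3 = (5/4) × 1.83 = 2.288 atm; available 3.29 atm, so NH3 is limiting.
P(O2) remaining = 3.29 − (5/4) × 1.83 = 1.002 atm
P(gaseous products) = (4+6)/4 × 1.83 = 4.575 atm
P_total at 762 K = 1.002 + 4.575 = 5.577 atm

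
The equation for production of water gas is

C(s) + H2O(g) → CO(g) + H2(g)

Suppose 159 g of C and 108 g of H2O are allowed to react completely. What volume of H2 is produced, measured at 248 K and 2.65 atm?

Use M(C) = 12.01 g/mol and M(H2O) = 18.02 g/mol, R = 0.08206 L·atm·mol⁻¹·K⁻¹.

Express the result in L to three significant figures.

n(C) = 159 / 12.01 = 13.24 mol
n(H2O) = 108 / 18.02 = 5.993 mol
For 13.24 mol C, stoichiometry requires (1/1) × 13.24 = 13.24 mol H2O; 5.993 mol is available, so H2O is limiting.
n(H2) = (1/1) × 5.993 = 5.993 mol
V(H2) = nRT/P = 5.993 × 0.08206 × 248 / 2.65 = 46.02 L

46.0 L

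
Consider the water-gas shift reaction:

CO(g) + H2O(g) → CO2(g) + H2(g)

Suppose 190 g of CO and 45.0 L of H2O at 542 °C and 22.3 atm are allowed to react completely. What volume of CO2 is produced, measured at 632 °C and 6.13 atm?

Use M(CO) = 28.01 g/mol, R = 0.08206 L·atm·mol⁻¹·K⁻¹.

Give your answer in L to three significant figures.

n(CO) = 190 / 28.01 = 6.783 mol
n(H2O) = PV/RT = (22.3 × 45.0) / (0.08206 × 815.15) = 15.00 mol
For 6.783 mol CO, stoichiometry requires (1/1) × 6.783 = 6.783 mol H2O; 15.00 mol is available, so CO is limiting.
n(CO2) = (1/1) × 6.783 = 6.783 mol
V(CO2) = nRT/P = 6.783 × 0.08206 × 905.15 / 6.13 = 82.19 L

82.2 L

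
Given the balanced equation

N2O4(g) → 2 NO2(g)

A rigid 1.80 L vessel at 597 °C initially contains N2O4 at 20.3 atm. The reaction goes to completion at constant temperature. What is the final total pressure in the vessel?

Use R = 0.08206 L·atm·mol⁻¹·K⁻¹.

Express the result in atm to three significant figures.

40.6 atm

Rigid vessel, constant T ⇒ P scales with total gas moles (1 → 2).
P_final = (2/1) × 20.3 = 40.60 atm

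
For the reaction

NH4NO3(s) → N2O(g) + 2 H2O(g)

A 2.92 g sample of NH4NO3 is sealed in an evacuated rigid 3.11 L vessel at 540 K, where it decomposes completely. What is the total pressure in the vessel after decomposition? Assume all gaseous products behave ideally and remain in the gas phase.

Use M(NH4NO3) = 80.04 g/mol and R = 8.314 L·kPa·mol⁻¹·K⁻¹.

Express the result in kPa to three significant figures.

158 kPa

n(NH4NO3) = 2.92 / 80.04 = 0.03648 mol
n(gas produced) = (3/1) × 0.03648 = 0.1094 mol
P = nRT/V = 0.1094 × 8.314 × 540 / 3.11 = 157.9 kPa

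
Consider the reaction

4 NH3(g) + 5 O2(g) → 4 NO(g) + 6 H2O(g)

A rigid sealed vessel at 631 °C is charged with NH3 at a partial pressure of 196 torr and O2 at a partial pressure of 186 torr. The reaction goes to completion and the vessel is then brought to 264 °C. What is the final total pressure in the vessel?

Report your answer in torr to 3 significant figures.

249 torr

At constant V, partial pressures at 631 °C are proportional to moles, so apply stoichiometry directly to pressures.
P(O2) required for 196 torr of NH3 = (5/4) × 196 = 245.0 torr; available 186 torr, so O2 is limiting.
P(NH3) remaining = 196 − (4/5) × 186 = 47.20 torr
P(gaseous products) = (4+6)/5 × 186 = 372.0 torr
P_total at 631 °C = 47.20 + 372.0 = 419.2 torr
Scaling to 264 °C: P = 419.2 × 537.15/904.15 = 249.0 torr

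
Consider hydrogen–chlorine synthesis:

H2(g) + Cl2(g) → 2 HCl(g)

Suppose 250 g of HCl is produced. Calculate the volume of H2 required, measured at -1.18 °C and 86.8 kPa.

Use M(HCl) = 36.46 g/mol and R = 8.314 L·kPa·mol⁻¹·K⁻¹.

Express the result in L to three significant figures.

89.3 L

n(HCl) = 250.0 / 36.46 = 6.857 mol
n(H2) = (1/2) × 6.857 = 3.429 mol
V = nRT/P = 3.429 × 8.314 × 271.97 / 86.8 = 89.33 L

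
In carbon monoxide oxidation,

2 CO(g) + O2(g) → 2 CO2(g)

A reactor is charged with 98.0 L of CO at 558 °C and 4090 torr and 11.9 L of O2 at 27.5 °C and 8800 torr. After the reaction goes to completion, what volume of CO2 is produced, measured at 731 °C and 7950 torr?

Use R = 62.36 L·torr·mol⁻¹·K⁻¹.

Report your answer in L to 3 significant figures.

n(CO) = PV/RT = (4090 × 98.0) / (62.36 × 831.15) = 7.733 mol
n(O2) = PV/RT = (8800 × 11.9) / (62.36 × 300.65) = 5.586 mol
For 7.733 mol CO, stoichiometry requires (1/2) × 7.733 = 3.866 mol O2; 5.586 mol is available, so CO is limiting.
n(CO2) = (2/2) × 7.733 = 7.733 mol
V(CO2) = nRT/P = 7.733 × 62.36 × 1004.15 / 7950 = 60.91 L

60.9 L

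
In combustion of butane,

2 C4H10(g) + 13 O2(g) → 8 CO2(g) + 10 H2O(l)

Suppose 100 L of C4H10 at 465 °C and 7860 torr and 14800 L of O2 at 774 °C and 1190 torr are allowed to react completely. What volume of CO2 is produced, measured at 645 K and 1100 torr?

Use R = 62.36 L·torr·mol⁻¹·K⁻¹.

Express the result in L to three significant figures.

2500 L

n(C4H10) = PV/RT = (7860 × 100) / (62.36 × 738.15) = 17.08 mol
n(O2) = PV/RT = (1190 × 14800) / (62.36 × 1047.15) = 269.7 mol
For 17.08 mol C4H10, stoichiometry requires (13/2) × 17.08 = 111.0 mol O2; 269.7 mol is available, so C4H10 is limiting.
n(CO2) = (8/2) × 17.08 = 68.32 mol
V(CO2) = nRT/P = 68.32 × 62.36 × 645 / 1100 = 2498 L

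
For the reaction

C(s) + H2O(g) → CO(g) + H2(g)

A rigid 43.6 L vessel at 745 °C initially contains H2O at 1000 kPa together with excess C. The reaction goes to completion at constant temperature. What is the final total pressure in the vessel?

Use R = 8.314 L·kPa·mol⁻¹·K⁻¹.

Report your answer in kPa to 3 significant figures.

2000 kPa

At constant T and V, P ∝ n(gas): 1 mol gas → 2 mol gas.
P_final = (2/1) × 1000 = 2000 kPa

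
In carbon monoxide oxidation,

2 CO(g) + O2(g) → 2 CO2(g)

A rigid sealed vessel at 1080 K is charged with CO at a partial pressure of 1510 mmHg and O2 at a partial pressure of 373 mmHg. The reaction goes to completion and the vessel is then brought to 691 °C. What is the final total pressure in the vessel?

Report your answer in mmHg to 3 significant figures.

1350 mmHg

Because the vessel is rigid and T is held at 1080 K, work the stoichiometry in partial pressures (P_i = n_iRT/V).
P(O2) required for 1510 mmHg of CO = (1/2) × 1510 = 755.0 mmHg; available 373 mmHg, so O2 is limiting.
P(CO) remaining = 1510 − (2/1) × 373 = 764.0 mmHg
P(gaseous products) = (2)/1 × 373 = 746.0 mmHg
P_total at 1080 K = 764.0 + 746.0 = 1510 mmHg
Scaling to 691 °C: P = 1510 × 964.15/1080 = 1348 mmHg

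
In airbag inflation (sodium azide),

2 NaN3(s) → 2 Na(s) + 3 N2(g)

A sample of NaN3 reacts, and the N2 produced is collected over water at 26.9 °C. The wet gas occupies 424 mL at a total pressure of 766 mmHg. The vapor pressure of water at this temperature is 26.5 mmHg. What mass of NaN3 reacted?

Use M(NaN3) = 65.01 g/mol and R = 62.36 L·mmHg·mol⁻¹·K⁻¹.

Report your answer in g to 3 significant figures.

0.726 g

P(N2) = 766 − 26.5 = 739.5 mmHg
n(N2) = PV/RT = (739.5 × 0.4240) / (62.36 × 300.05) = 0.01676 mol
n(NaN3) = (2/3) × 0.01676 = 0.01117 mol
m(NaN3) = 0.01117 × 65.01 = 0.7262 g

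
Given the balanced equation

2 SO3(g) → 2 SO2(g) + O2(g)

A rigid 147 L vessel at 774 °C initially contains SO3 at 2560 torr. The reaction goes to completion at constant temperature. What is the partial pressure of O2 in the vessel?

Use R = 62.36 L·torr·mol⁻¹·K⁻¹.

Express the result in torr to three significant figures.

n(SO3)₀ = PV/RT = (2560 × 147) / (62.36 × 1047.15) = 5.763 mol
n(O2) = (1/2) × 5.763 = 2.881 mol
P(O2) = nRT/V = 2.881 × 62.36 × 1047.15 / 147 = 1280 torr

1280 torr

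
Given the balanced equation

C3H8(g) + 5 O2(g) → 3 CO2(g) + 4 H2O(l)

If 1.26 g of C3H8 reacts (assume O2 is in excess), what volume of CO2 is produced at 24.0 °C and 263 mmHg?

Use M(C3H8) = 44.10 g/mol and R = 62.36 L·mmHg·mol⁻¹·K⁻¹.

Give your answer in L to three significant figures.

n(C3H8) = 1.260 / 44.10 = 0.02857 mol
n(CO2) = (3/1) × 0.02857 = 0.08571 mol
V = nRT/P = 0.08571 × 62.36 × 297.15 / 263 = 6.039 L

6.04 L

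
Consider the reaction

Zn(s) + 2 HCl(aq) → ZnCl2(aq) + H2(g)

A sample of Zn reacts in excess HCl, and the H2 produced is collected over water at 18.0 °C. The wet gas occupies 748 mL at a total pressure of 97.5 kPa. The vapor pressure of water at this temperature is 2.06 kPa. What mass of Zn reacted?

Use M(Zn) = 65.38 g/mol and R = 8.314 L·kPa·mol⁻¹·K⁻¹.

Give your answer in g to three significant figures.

1.93 g

P(H2) = 97.5 − 2.06 = 95.44 kPa
n(H2) = PV/RT = (95.44 × 0.7480) / (8.314 × 291.15) = 0.02949 mol
n(Zn) = (1/1) × 0.02949 = 0.02949 mol
m(Zn) = 0.02949 × 65.38 = 1.928 g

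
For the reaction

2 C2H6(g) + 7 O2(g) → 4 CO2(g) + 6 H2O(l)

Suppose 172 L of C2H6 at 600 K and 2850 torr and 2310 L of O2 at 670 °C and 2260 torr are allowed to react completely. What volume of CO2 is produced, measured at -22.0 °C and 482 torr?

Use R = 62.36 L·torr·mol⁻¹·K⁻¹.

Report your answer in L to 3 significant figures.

n(C2H6) = PV/RT = (2850 × 172) / (62.36 × 600) = 13.10 mol
n(O2) = PV/RT = (2260 × 2310) / (62.36 × 943.15) = 88.76 mol
For 13.10 mol C2H6, stoichiometry requires (7/2) × 13.10 = 45.85 mol O2; 88.76 mol is available, so C2H6 is limiting.
n(CO2) = (4/2) × 13.10 = 26.20 mol
V(CO2) = nRT/P = 26.20 × 62.36 × 251.15 / 482 = 851.3 L

851 L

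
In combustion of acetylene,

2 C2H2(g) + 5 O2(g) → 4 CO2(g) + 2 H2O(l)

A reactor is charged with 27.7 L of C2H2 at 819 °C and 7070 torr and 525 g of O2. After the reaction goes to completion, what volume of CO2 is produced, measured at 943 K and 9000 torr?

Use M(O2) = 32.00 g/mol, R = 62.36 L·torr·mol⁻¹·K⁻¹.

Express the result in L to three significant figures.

37.6 L

n(C2H2) = PV/RT = (7070 × 27.7) / (62.36 × 1092.15) = 2.875 mol
n(O2) = 525 / 32.00 = 16.41 mol
For 2.875 mol C2H2, stoichiometry requires (5/2) × 2.875 = 7.188 mol O2; 16.41 mol is available, so C2H2 is limiting.
n(CO2) = (4/2) × 2.875 = 5.750 mol
V(CO2) = nRT/P = 5.750 × 62.36 × 943 / 9000 = 37.57 L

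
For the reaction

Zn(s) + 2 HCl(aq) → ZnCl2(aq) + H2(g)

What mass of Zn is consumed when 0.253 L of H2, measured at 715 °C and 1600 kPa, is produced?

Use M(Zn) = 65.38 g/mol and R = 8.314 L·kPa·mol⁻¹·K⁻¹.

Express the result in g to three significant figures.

3.22 g

n(H2) = PV/RT = (1600 × 0.253) / (8.314 × 988.15) = 0.04927 mol
n(Zn) = (1/1) × 0.04927 = 0.04927 mol
m(Zn) = 0.04927 × 65.38 = 3.221 g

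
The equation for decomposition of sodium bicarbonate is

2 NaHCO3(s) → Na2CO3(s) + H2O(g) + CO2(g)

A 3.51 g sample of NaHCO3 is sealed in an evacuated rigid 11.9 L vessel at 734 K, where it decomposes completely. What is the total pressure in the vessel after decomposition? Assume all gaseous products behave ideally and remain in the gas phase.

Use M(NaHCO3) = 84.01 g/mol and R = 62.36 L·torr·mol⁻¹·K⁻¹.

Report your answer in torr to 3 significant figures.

n(NaHCO3) = 3.51 / 84.01 = 0.04178 mol
n(gas produced) = (2/2) × 0.04178 = 0.04178 mol
P = nRT/V = 0.04178 × 62.36 × 734 / 11.9 = 160.7 torr

161 torr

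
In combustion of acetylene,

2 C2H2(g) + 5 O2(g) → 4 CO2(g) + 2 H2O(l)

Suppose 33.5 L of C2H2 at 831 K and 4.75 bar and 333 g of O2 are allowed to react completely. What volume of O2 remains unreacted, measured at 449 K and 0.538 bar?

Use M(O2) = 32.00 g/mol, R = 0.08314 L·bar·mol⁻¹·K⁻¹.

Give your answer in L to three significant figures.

n(C2H2) = PV/RT = (4.75 × 33.5) / (0.08314 × 831) = 2.303 mol
n(O2) = 333 / 32.00 = 10.41 mol
For 2.303 mol C2H2, stoichiometry requires (5/2) × 2.303 = 5.758 mol O2; 10.41 mol is available, so C2H2 is limiting.
n(O2) consumed = (5/2) × 2.303 = 5.758 mol; remaining = 10.41 − 5.758 = 4.652 mol
V(O2) = nRT/P = 4.652 × 0.08314 × 449 / 0.538 = 322.8 L

323 L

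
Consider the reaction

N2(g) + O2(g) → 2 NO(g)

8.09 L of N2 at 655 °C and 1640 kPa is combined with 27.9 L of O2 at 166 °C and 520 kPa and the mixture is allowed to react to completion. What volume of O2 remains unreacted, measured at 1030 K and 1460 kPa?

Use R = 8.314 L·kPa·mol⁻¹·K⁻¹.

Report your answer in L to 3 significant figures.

13.2 L

n(N2) = PV/RT = (1640 × 8.09) / (8.314 × 928.15) = 1.719 mol
n(O2) = PV/RT = (520 × 27.9) / (8.314 × 439.15) = 3.974 mol
For 1.719 mol N2, stoichiometry requires (1/1) × 1.719 = 1.719 mol O2; 3.974 mol is available, so N2 is limiting.
n(O2) consumed = (1/1) × 1.719 = 1.719 mol; remaining = 3.974 − 1.719 = 2.255 mol
V(O2) = nRT/P = 2.255 × 8.314 × 1030 / 1460 = 13.23 L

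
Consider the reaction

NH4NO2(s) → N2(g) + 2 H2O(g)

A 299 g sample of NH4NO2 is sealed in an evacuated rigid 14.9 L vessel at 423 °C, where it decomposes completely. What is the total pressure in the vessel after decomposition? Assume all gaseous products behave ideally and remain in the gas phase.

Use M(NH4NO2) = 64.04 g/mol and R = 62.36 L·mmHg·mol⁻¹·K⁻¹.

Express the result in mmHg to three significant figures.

40800 mmHg

n(NH4NO2) = 299 / 64.04 = 4.669 mol
n(gas produced) = (3/1) × 4.669 = 14.01 mol
P = nRT/V = 14.01 × 62.36 × 696.15 / 14.9 = 40820 mmHg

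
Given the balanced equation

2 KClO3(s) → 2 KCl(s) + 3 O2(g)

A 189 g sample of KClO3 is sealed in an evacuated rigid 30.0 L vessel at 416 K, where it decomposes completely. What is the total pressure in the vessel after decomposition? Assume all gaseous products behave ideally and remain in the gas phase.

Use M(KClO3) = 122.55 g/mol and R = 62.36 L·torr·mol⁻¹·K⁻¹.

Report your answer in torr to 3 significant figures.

n(KClO3) = 189 / 122.55 = 1.542 mol
n(gas produced) = (3/2) × 1.542 = 2.313 mol
P = nRT/V = 2.313 × 62.36 × 416 / 30.0 = 2000 torr

2000 torr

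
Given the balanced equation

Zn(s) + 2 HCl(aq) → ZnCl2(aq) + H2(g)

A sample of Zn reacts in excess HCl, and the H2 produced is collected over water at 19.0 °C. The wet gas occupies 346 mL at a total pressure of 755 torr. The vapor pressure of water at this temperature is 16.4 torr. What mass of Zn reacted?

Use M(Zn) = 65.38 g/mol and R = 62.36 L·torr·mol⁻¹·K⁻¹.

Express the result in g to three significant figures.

0.917 g

P(H2) = 755 − 16.4 = 738.6 torr
n(H2) = PV/RT = (738.6 × 0.3460) / (62.36 × 292.15) = 0.01403 mol
n(Zn) = (1/1) × 0.01403 = 0.01403 mol
m(Zn) = 0.01403 × 65.38 = 0.9173 g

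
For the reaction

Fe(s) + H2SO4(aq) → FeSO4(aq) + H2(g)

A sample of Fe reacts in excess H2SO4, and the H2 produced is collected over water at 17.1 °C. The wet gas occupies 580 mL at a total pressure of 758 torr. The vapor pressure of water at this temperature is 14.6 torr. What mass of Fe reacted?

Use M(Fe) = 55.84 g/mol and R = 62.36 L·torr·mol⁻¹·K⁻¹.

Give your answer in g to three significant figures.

1.33 g

P(H2) = 758 − 14.6 = 743.4 torr
n(H2) = PV/RT = (743.4 × 0.5800) / (62.36 × 290.25) = 0.02382 mol
n(Fe) = (1/1) × 0.02382 = 0.02382 mol
m(Fe) = 0.02382 × 55.84 = 1.330 g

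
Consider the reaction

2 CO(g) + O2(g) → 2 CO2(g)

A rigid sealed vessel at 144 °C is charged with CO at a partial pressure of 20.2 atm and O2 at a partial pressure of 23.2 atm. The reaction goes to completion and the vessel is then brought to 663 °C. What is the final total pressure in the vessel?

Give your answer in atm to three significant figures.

74.7 atm

Because the vessel is rigid and T is held at 144 °C, work the stoichiometry in partial pressures (P_i = n_iRT/V).
P(O2) required for 20.2 atm of CO = (1/2) × 20.2 = 10.10 atm; available 23.2 atm, so CO is limiting.
P(O2) remaining = 23.2 − (1/2) × 20.2 = 13.10 atm
P(gaseous products) = (2)/2 × 20.2 = 20.20 atm
P_total at 144 °C = 13.10 + 20.20 = 33.30 atm
Scaling to 663 °C: P = 33.30 × 936.15/417.15 = 74.73 atm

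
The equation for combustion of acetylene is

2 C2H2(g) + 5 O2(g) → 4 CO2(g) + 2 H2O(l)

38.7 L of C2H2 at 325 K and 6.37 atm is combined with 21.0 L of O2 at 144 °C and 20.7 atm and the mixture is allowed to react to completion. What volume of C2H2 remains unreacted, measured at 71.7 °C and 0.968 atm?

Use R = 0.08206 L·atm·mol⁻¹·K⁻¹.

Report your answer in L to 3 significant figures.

n(C2H2) = PV/RT = (6.37 × 38.7) / (0.08206 × 325) = 9.243 mol
n(O2) = PV/RT = (20.7 × 21.0) / (0.08206 × 417.15) = 12.70 mol
For 9.243 mol C2H2, stoichiometry requires (5/2) × 9.243 = 23.11 mol O2; 12.70 mol is available, so O2 is limiting.
n(C2H2) consumed = (2/5) × 12.70 = 5.080 mol; remaining = 9.243 − 5.080 = 4.163 mol
V(C2H2) = nRT/P = 4.163 × 0.08206 × 344.85 / 0.968 = 121.7 L

122 L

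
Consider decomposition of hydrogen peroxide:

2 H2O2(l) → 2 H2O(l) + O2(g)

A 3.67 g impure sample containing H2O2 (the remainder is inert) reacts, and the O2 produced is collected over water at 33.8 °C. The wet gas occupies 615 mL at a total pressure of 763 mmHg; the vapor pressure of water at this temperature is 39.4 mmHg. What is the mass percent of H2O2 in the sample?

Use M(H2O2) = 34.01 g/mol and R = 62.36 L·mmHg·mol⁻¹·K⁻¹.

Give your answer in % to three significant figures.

P(O2) = 763 − 39.4 = 723.6 mmHg
n(O2) = PV/RT = (723.6 × 0.6150) / (62.36 × 306.95) = 0.02325 mol
n(H2O2) = (2/1) × 0.02325 = 0.04650 mol
m(H2O2) = 0.04650 × 34.01 = 1.581 g
%H2O2 = 1.581 / 3.67 × 100 = 43.08%

43.1 %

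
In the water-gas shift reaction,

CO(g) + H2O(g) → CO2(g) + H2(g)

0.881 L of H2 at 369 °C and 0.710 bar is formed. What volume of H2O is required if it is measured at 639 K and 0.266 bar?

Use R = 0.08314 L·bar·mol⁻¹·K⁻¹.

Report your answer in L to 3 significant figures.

2.34 L

n(H2) = PV/RT = (0.710 × 0.881) / (0.08314 × 642.15) = 0.01172 mol
n(H2O) = (1/1) × 0.01172 = 0.01172 mol
V = nRT/P = 0.01172 × 0.08314 × 639 / 0.266 = 2.341 L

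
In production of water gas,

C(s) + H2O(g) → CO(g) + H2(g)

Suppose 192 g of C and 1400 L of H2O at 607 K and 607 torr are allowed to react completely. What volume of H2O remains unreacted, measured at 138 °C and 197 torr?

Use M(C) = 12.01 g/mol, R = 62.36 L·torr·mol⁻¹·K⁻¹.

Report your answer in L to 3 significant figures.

841 L

n(C) = 192 / 12.01 = 15.99 mol
n(H2O) = PV/RT = (607 × 1400) / (62.36 × 607) = 22.45 mol
For 15.99 mol C, stoichiometry requires (1/1) × 15.99 = 15.99 mol H2O; 22.45 mol is available, so C is limiting.
n(H2O) consumed = (1/1) × 15.99 = 15.99 mol; remaining = 22.45 − 15.99 = 6.460 mol
V(H2O) = nRT/P = 6.460 × 62.36 × 411.15 / 197 = 840.8 L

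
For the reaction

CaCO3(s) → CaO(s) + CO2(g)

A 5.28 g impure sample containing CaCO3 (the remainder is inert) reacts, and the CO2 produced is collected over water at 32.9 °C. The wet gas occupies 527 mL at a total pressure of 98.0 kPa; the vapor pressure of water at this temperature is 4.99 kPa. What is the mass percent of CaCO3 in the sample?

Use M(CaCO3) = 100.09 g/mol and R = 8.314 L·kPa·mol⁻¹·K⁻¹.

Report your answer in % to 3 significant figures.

P(CO2) = 98.0 − 4.99 = 93.01 kPa
n(CO2) = PV/RT = (93.01 × 0.5270) / (8.314 × 306.05) = 0.01926 mol
n(CaCO3) = (1/1) × 0.01926 = 0.01926 mol
m(CaCO3) = 0.01926 × 100.09 = 1.928 g
%CaCO3 = 1.928 / 5.28 × 100 = 36.52%

36.5 %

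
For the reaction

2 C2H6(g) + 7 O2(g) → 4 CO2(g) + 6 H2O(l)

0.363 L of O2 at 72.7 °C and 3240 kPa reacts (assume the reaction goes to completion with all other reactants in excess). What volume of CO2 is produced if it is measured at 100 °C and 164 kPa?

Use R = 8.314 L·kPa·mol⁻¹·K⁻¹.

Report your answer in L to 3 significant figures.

4.42 L

n(O2) = PV/RT = (3240 × 0.363) / (8.314 × 345.85) = 0.4090 mol
n(CO2) = (4/7) × 0.4090 = 0.2337 mol
V = nRT/P = 0.2337 × 8.314 × 373.15 / 164 = 4.421 L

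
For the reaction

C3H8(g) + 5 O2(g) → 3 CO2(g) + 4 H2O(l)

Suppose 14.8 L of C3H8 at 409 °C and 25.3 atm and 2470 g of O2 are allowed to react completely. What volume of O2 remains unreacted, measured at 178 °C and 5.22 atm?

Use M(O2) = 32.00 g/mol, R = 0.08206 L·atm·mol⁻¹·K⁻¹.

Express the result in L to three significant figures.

n(C3H8) = PV/RT = (25.3 × 14.8) / (0.08206 × 682.15) = 6.689 mol
n(O2) = 2470 / 32.00 = 77.19 mol
For 6.689 mol C3H8, stoichiometry requires (5/1) × 6.689 = 33.45 mol O2; 77.19 mol is available, so C3H8 is limiting.
n(O2) consumed = (5/1) × 6.689 = 33.45 mol; remaining = 77.19 − 33.45 = 43.74 mol
V(O2) = nRT/P = 43.74 × 0.08206 × 451.15 / 5.22 = 310.2 L

310 L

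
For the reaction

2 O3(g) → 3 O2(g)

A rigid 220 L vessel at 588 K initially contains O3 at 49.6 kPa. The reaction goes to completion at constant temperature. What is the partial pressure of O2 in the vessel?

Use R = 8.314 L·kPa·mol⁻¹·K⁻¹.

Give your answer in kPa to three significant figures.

n(O3)₀ = PV/RT = (49.6 × 220) / (8.314 × 588) = 2.232 mol
n(O2) = (3/2) × 2.232 = 3.348 mol
P(O2) = nRT/V = 3.348 × 8.314 × 588 / 220 = 74.40 kPa

74.4 kPa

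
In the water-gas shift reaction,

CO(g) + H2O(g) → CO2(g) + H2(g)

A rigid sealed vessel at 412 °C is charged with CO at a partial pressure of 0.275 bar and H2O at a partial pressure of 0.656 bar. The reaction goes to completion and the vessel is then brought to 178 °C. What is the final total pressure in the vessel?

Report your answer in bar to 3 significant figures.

0.613 bar

At constant V, partial pressures at 412 °C are proportional to moles, so apply stoichiometry directly to pressures.
P(H2O) required for 0.275 bar of CO = (1/1) × 0.275 = 0.2750 bar; available 0.656 bar, so CO is limiting.
P(H2O) remaining = 0.656 − (1/1) × 0.275 = 0.3810 bar
P(gaseous products) = (1+1)/1 × 0.275 = 0.5500 bar
P_total at 412 °C = 0.3810 + 0.5500 = 0.9310 bar
Scaling to 178 °C: P = 0.9310 × 451.15/685.15 = 0.6130 bar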